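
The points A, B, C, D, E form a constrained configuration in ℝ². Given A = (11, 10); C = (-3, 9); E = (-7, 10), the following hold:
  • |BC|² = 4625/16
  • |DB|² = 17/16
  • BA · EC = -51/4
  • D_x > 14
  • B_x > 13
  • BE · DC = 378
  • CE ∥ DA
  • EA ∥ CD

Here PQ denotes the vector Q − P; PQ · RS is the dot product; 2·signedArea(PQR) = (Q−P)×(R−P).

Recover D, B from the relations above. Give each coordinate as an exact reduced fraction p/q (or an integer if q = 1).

B = (14, 37/4)
D = (15, 9)

1. D_x = 15  [CE ∥ DA ∩ EA ∥ CD]
2. D_y = 9  [CE ∥ DA ∩ EA ∥ CD]
   → D = (15, 9)
3. B_x = 14  [BA · EC = -51/4 ∩ BE · DC = 378]
4. B_y = 37/4  [BA · EC = -51/4 ∩ BE · DC = 378]
   → B = (14, 37/4)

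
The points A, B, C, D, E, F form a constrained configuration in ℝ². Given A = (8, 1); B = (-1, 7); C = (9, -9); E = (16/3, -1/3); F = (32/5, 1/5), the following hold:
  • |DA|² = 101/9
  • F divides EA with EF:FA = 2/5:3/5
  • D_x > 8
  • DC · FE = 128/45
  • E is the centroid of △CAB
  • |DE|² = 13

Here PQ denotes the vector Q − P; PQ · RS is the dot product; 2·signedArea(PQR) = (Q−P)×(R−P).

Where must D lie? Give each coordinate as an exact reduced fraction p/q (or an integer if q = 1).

D = (25/3, -7/3)

1. D_x = 25/3  [line 16/15·x + 8/15·y + -344/45 = 0 ∩ |DA|² = 101/9]
2. D_y = -7/3  [line 16/15·x + 8/15·y + -344/45 = 0 ∩ |DA|² = 101/9]
   → D = (25/3, -7/3)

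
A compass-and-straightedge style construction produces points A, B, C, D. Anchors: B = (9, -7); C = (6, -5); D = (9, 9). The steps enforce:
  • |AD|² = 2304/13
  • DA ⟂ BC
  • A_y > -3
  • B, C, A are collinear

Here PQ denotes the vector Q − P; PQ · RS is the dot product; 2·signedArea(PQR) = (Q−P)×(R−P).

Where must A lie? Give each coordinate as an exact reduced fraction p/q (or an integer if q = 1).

A = (21/13, -27/13)

1. A_x = 21/13  [B, C, A are collinear ∩ DA ⟂ BC]
2. A_y = -27/13  [B, C, A are collinear ∩ DA ⟂ BC]
   → A = (21/13, -27/13)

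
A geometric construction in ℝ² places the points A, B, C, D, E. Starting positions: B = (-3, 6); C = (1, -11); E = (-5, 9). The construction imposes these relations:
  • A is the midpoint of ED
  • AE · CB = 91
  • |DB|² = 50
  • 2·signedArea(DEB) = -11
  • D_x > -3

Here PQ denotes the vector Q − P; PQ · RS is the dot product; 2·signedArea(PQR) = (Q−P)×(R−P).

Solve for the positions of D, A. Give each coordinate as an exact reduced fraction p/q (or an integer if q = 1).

1. D_x = -2  [line 3·x + 2·y + 8 = 0 ∩ |DB|² = 50]
2. D_y = -1  [line 3·x + 2·y + 8 = 0 ∩ |DB|² = 50]
   → D = (-2, -1)
3. A_x = -7/2  [A is the midpoint of ED]
4. A_y = 4  [A is the midpoint of ED]
   → A = (-7/2, 4)

A = (-7/2, 4)
D = (-2, -1)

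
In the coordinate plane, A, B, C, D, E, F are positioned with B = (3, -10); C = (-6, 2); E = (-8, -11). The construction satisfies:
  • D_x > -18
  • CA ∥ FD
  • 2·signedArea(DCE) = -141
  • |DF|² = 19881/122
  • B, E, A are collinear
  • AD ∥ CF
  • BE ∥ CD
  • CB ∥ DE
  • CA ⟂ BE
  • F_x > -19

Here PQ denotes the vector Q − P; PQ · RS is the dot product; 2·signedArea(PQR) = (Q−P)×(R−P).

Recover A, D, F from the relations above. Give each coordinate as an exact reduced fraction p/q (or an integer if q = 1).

1. A_x = -591/122  [B, E, A are collinear ∩ CA ⟂ BE]
2. A_y = -1307/122  [B, E, A are collinear ∩ CA ⟂ BE]
   → A = (-591/122, -1307/122)
3. D_x = -17  [CB ∥ DE ∩ BE ∥ CD]
4. D_y = 1  [CB ∥ DE ∩ BE ∥ CD]
   → D = (-17, 1)
5. F_x = -2215/122  [CA ∥ FD ∩ AD ∥ CF]
6. F_y = 1673/122  [CA ∥ FD ∩ AD ∥ CF]
   → F = (-2215/122, 1673/122)

A = (-591/122, -1307/122)
D = (-17, 1)
F = (-2215/122, 1673/122)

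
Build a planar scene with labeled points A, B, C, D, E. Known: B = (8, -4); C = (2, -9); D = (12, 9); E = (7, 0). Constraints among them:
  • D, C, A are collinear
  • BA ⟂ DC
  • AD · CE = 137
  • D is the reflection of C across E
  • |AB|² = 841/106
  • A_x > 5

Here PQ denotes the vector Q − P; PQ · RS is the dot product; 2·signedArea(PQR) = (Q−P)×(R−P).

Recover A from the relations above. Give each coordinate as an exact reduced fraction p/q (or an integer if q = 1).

A = (587/106, -279/106)

1. A_x = 587/106  [D, C, A are collinear ∩ BA ⟂ DC]
2. A_y = -279/106  [D, C, A are collinear ∩ BA ⟂ DC]
   → A = (587/106, -279/106)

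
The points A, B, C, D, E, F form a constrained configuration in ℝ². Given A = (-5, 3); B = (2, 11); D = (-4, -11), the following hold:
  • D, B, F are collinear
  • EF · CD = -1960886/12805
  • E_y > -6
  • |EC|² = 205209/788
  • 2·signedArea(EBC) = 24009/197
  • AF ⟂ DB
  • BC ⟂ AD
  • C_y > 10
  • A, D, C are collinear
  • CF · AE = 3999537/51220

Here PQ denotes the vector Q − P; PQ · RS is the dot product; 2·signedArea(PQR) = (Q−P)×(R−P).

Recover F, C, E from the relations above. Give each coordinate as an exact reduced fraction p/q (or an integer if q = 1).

1. F_x = -67/130  [D, B, F are collinear ∩ AF ⟂ DB]
2. F_y = 231/130  [D, B, F are collinear ∩ AF ⟂ DB]
   → F = (-67/130, 231/130)
3. C_x = -1090/197  [A, D, C are collinear ∩ BC ⟂ AD]
4. C_y = 2061/197  [A, D, C are collinear ∩ BC ⟂ AD]
   → C = (-1090/197, 2061/197)
5. E_x = -1727/394  [2·signedArea(EBC) = 24009/197 ∩ CF · AE = 3999537/51220]
6. E_y = -1110/197  [2·signedArea(EBC) = 24009/197 ∩ CF · AE = 3999537/51220]
   → E = (-1727/394, -1110/197)

C = (-1090/197, 2061/197)
E = (-1727/394, -1110/197)
F = (-67/130, 231/130)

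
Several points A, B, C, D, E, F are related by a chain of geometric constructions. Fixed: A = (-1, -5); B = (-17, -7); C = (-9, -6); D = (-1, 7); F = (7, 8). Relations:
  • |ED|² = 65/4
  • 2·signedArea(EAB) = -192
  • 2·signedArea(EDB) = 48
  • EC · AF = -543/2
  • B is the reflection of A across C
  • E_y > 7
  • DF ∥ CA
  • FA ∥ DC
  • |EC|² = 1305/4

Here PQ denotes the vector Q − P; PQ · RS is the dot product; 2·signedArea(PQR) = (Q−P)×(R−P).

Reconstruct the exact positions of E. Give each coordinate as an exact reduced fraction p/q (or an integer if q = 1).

E = (3, 15/2)

1. E_x = 3  [2·signedArea(EAB) = -192 ∩ EC · AF = -543/2]
2. E_y = 15/2  [2·signedArea(EAB) = -192 ∩ EC · AF = -543/2]
   → E = (3, 15/2)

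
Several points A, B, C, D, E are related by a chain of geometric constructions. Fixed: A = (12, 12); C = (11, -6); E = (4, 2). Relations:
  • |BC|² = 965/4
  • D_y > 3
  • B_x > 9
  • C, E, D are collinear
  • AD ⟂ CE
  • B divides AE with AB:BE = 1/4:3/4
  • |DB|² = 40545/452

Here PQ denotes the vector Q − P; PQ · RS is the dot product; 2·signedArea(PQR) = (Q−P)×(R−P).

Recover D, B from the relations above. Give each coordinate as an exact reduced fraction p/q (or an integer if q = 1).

B = (10, 19/2)
D = (284/113, 418/113)

1. D_x = 284/113  [C, E, D are collinear ∩ AD ⟂ CE]
2. D_y = 418/113  [C, E, D are collinear ∩ AD ⟂ CE]
   → D = (284/113, 418/113)
3. B_x = 10  [B divides AE with AB:BE = 1/4:3/4]
4. B_y = 19/2  [B divides AE with AB:BE = 1/4:3/4]
   → B = (10, 19/2)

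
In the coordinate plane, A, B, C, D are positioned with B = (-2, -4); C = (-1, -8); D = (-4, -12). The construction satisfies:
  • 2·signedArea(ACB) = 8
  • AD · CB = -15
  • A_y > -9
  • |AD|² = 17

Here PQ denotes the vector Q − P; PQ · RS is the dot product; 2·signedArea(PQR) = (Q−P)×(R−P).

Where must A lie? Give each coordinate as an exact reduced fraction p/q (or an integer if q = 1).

A = (-3, -8)

1. A_x = -3  [AD · CB = -15 ∩ 2·signedArea(ACB) = 8]
2. A_y = -8  [AD · CB = -15 ∩ 2·signedArea(ACB) = 8]
   → A = (-3, -8)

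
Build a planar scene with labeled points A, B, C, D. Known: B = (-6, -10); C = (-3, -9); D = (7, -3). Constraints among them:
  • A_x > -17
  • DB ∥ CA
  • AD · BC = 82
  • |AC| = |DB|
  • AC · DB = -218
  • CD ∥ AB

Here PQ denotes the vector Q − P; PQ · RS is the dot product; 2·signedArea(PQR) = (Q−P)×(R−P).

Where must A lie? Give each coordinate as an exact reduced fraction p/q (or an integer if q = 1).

A = (-16, -16)

1. A_x = -16  [CD ∥ AB ∩ DB ∥ CA]
2. A_y = -16  [CD ∥ AB ∩ DB ∥ CA]
   → A = (-16, -16)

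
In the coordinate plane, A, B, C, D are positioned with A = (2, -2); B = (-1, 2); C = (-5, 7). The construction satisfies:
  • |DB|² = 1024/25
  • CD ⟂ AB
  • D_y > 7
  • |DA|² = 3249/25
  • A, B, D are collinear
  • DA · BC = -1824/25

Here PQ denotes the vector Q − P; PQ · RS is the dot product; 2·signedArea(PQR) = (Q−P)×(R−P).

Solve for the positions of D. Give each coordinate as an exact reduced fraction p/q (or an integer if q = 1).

1. D_x = -121/25  [A, B, D are collinear ∩ CD ⟂ AB]
2. D_y = 178/25  [A, B, D are collinear ∩ CD ⟂ AB]
   → D = (-121/25, 178/25)

D = (-121/25, 178/25)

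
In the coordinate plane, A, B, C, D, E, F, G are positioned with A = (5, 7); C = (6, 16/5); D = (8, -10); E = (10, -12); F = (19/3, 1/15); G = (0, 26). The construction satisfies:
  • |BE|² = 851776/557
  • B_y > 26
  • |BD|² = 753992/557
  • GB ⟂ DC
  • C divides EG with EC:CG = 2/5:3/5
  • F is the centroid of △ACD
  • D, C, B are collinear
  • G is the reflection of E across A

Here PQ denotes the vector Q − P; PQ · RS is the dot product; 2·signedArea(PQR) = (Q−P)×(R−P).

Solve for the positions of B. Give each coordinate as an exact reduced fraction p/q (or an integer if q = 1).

B = (1386/557, 14692/557)

1. B_x = 1386/557  [D, C, B are collinear ∩ GB ⟂ DC]
2. B_y = 14692/557  [D, C, B are collinear ∩ GB ⟂ DC]
   → B = (1386/557, 14692/557)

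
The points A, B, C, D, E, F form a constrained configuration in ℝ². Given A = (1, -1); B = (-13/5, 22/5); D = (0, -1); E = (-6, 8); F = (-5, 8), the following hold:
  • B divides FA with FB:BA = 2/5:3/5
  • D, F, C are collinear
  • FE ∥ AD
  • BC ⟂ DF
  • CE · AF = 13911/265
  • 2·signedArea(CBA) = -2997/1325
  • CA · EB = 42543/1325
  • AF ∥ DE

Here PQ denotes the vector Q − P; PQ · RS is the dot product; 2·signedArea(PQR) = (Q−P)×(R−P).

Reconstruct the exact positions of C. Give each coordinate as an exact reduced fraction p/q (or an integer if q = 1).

1. C_x = -154/53  [D, F, C are collinear ∩ BC ⟂ DF]
2. C_y = 1121/265  [D, F, C are collinear ∩ BC ⟂ DF]
   → C = (-154/53, 1121/265)

C = (-154/53, 1121/265)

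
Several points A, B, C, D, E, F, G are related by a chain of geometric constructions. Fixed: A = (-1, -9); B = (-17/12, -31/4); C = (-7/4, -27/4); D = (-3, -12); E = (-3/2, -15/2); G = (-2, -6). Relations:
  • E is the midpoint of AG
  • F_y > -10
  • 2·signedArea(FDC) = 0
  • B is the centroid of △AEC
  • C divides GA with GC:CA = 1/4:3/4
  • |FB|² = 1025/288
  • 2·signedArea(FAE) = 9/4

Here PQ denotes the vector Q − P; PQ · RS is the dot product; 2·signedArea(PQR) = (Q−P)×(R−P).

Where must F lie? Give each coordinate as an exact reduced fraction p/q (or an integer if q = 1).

1. F_x = -19/8  [2·signedArea(FDC) = 0 ∩ 2·signedArea(FAE) = 9/4]
2. F_y = -75/8  [2·signedArea(FDC) = 0 ∩ 2·signedArea(FAE) = 9/4]
   → F = (-19/8, -75/8)

F = (-19/8, -75/8)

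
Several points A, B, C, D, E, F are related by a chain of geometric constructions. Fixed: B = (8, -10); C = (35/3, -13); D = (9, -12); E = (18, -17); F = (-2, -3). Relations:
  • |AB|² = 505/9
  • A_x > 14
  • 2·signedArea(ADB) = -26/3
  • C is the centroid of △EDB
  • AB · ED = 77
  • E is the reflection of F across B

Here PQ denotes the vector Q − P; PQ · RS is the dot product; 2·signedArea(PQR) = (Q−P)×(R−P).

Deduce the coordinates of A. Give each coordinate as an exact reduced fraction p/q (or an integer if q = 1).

1. A_x = 43/3  [2·signedArea(ADB) = -26/3 ∩ AB · ED = 77]
2. A_y = -14  [2·signedArea(ADB) = -26/3 ∩ AB · ED = 77]
   → A = (43/3, -14)

A = (43/3, -14)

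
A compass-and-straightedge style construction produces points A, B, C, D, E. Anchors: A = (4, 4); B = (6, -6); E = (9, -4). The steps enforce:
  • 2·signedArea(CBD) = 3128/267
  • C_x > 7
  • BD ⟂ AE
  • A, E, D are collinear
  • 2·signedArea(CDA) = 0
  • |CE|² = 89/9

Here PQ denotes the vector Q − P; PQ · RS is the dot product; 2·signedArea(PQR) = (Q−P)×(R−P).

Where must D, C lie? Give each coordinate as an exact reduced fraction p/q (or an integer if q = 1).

C = (22/3, -4/3)
D = (806/89, -364/89)

1. D_x = 806/89  [A, E, D are collinear ∩ BD ⟂ AE]
2. D_y = -364/89  [A, E, D are collinear ∩ BD ⟂ AE]
   → D = (806/89, -364/89)
3. C_x = 22/3  [2·signedArea(CDA) = 0 ∩ 2·signedArea(CBD) = 3128/267]
4. C_y = -4/3  [2·signedArea(CDA) = 0 ∩ 2·signedArea(CBD) = 3128/267]
   → C = (22/3, -4/3)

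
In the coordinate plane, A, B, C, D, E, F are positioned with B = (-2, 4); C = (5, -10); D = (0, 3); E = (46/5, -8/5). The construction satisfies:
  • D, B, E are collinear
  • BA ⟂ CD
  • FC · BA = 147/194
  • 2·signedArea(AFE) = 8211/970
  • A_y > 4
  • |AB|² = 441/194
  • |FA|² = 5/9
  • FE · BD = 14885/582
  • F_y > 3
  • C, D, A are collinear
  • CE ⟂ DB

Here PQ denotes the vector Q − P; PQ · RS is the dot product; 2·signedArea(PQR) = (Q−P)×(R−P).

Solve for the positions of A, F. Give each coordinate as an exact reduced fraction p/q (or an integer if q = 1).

A = (-115/194, 881/194)
F = (-503/582, 2239/582)

1. A_x = -115/194  [C, D, A are collinear ∩ BA ⟂ CD]
2. A_y = 881/194  [C, D, A are collinear ∩ BA ⟂ CD]
   → A = (-115/194, 881/194)
3. F_x = -503/582  [FE · BD = 14885/582 ∩ 2·signedArea(AFE) = 8211/970]
4. F_y = 2239/582  [FE · BD = 14885/582 ∩ 2·signedArea(AFE) = 8211/970]
   → F = (-503/582, 2239/582)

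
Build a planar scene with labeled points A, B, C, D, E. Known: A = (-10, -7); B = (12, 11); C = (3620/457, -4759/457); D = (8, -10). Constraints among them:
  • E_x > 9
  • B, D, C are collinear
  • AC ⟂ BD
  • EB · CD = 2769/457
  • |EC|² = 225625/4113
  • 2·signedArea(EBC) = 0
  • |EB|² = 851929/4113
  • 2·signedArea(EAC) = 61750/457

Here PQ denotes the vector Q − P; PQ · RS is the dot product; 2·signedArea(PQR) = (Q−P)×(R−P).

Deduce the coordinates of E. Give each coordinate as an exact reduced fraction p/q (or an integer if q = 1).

E = (12760/1371, -1434/457)

1. E_x = 12760/1371  [2·signedArea(EBC) = 0 ∩ EB · CD = 2769/457]
2. E_y = -1434/457  [2·signedArea(EBC) = 0 ∩ EB · CD = 2769/457]
   → E = (12760/1371, -1434/457)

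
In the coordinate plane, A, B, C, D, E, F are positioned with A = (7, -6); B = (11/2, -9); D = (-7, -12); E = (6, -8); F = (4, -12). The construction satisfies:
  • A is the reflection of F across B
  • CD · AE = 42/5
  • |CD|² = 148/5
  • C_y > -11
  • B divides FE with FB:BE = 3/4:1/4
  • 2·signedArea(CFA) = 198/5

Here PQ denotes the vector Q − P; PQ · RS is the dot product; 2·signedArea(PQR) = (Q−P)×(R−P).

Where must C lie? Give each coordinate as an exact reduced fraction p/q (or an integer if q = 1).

1. C_x = -9/5  [CD · AE = 42/5 ∩ 2·signedArea(CFA) = 198/5]
2. C_y = -52/5  [CD · AE = 42/5 ∩ 2·signedArea(CFA) = 198/5]
   → C = (-9/5, -52/5)

C = (-9/5, -52/5)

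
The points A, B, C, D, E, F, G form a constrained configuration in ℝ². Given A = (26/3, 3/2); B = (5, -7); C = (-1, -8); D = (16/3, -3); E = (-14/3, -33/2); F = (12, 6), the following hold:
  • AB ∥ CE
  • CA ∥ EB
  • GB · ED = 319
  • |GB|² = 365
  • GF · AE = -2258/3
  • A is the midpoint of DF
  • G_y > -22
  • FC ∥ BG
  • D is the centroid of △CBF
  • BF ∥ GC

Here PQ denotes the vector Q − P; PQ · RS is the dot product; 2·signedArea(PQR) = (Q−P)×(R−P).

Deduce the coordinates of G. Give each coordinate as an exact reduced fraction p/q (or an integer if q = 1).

G = (-8, -21)

1. G_x = -8  [BF ∥ GC ∩ FC ∥ BG]
2. G_y = -21  [BF ∥ GC ∩ FC ∥ BG]
   → G = (-8, -21)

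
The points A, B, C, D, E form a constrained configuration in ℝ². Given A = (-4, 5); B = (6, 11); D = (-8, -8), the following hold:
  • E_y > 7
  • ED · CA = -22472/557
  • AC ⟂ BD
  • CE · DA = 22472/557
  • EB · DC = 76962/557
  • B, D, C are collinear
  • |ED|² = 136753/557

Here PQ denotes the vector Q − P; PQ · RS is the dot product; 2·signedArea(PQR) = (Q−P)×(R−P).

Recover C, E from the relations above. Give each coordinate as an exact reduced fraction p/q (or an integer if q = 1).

1. C_x = -214/557  [B, D, C are collinear ∩ AC ⟂ BD]
2. C_y = 1301/557  [B, D, C are collinear ∩ AC ⟂ BD]
   → C = (-214/557, 1301/557)
3. E_x = -4242/557  [EB · DC = 76962/557 ∩ CE · DA = 22472/557]
4. E_y = 4269/557  [EB · DC = 76962/557 ∩ CE · DA = 22472/557]
   → E = (-4242/557, 4269/557)

C = (-214/557, 1301/557)
E = (-4242/557, 4269/557)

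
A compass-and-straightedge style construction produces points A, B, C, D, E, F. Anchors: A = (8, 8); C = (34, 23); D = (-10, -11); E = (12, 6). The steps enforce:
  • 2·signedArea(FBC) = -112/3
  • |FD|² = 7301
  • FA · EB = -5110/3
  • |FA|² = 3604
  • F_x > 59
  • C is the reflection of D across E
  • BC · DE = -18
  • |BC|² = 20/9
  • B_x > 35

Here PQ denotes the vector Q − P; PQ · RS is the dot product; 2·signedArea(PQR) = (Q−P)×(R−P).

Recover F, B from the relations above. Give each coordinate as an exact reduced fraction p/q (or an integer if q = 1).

B = (106/3, 67/3)
F = (60, 38)

1. B_x = 106/3  [line -22·x + -17·y + 1157 = 0 ∩ |BC|² = 20/9]
2. B_y = 67/3  [line -22·x + -17·y + 1157 = 0 ∩ |BC|² = 20/9]
   → B = (106/3, 67/3)
3. F_x = 60  [FA · EB = -5110/3 ∩ 2·signedArea(FBC) = -112/3]
4. F_y = 38  [FA · EB = -5110/3 ∩ 2·signedArea(FBC) = -112/3]
   → F = (60, 38)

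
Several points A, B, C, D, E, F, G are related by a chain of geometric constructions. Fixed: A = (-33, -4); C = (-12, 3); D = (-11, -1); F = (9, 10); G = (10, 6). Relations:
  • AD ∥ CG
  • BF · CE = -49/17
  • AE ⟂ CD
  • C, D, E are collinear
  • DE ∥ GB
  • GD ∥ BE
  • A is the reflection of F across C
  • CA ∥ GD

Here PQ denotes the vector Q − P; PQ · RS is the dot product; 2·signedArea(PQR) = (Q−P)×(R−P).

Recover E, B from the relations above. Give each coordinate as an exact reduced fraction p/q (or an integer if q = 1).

B = (160/17, 142/17)
E = (-197/17, 23/17)

1. E_x = -197/17  [C, D, E are collinear ∩ AE ⟂ CD]
2. E_y = 23/17  [C, D, E are collinear ∩ AE ⟂ CD]
   → E = (-197/17, 23/17)
3. B_x = 160/17  [GD ∥ BE ∩ DE ∥ GB]
4. B_y = 142/17  [GD ∥ BE ∩ DE ∥ GB]
   → B = (160/17, 142/17)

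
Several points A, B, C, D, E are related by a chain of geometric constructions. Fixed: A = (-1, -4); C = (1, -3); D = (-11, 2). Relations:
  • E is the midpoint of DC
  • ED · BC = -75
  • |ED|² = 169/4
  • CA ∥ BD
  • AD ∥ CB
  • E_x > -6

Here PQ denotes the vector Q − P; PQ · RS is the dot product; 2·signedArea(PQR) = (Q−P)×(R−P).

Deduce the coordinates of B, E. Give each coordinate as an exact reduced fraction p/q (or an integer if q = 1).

B = (-9, 3)
E = (-5, -1/2)

1. B_x = -9  [CA ∥ BD ∩ AD ∥ CB]
2. B_y = 3  [CA ∥ BD ∩ AD ∥ CB]
   → B = (-9, 3)
3. E_x = -5  [E is the midpoint of DC]
4. E_y = -1/2  [E is the midpoint of DC]
   → E = (-5, -1/2)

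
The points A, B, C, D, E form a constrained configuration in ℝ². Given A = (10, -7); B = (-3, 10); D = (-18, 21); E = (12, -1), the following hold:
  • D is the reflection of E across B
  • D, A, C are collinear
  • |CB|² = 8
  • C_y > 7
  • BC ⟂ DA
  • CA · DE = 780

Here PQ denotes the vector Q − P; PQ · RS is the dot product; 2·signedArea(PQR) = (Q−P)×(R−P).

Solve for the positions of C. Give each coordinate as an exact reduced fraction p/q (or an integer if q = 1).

1. C_x = -5  [D, A, C are collinear ∩ BC ⟂ DA]
2. C_y = 8  [D, A, C are collinear ∩ BC ⟂ DA]
   → C = (-5, 8)

C = (-5, 8)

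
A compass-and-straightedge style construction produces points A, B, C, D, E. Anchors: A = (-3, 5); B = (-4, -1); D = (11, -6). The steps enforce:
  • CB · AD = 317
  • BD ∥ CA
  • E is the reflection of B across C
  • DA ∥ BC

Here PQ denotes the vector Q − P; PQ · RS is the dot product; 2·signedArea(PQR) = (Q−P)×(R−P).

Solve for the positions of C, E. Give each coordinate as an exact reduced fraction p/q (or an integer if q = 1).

C = (-18, 10)
E = (-32, 21)

1. C_x = -18  [BD ∥ CA ∩ DA ∥ BC]
2. C_y = 10  [BD ∥ CA ∩ DA ∥ BC]
   → C = (-18, 10)
3. E_x = -32  [E is the reflection of B across C]
4. E_y = 21  [E is the reflection of B across C]
   → E = (-32, 21)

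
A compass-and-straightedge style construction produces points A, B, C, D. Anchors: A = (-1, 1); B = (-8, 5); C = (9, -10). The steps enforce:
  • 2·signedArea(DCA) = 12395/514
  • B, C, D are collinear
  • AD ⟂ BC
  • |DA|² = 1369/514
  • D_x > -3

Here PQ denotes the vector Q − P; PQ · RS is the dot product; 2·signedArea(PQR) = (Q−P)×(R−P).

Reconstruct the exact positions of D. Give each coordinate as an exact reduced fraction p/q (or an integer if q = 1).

D = (-1069/514, -115/514)

1. D_x = -1069/514  [B, C, D are collinear ∩ AD ⟂ BC]
2. D_y = -115/514  [B, C, D are collinear ∩ AD ⟂ BC]
   → D = (-1069/514, -115/514)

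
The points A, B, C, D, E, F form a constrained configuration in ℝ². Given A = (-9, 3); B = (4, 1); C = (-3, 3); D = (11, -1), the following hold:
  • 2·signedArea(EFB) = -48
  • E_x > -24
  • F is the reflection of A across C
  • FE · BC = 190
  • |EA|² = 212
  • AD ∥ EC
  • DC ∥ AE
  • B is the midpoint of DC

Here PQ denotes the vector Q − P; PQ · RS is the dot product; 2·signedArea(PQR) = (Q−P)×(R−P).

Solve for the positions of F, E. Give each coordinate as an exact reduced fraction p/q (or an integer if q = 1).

E = (-23, 7)
F = (3, 3)

1. F_x = 3  [F is the reflection of A across C]
2. F_y = 3  [F is the reflection of A across C]
   → F = (3, 3)
3. E_x = -23  [AD ∥ EC ∩ DC ∥ AE]
4. E_y = 7  [AD ∥ EC ∩ DC ∥ AE]
   → E = (-23, 7)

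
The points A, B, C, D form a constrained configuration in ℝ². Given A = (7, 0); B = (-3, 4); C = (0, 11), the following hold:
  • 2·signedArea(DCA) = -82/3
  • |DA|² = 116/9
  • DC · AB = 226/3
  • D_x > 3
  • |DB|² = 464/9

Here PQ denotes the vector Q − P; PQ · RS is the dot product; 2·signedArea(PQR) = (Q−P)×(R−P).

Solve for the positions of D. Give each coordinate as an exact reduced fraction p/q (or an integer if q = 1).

D = (11/3, 4/3)

1. D_x = 11/3  [2·signedArea(DCA) = -82/3 ∩ DC · AB = 226/3]
2. D_y = 4/3  [2·signedArea(DCA) = -82/3 ∩ DC · AB = 226/3]
   → D = (11/3, 4/3)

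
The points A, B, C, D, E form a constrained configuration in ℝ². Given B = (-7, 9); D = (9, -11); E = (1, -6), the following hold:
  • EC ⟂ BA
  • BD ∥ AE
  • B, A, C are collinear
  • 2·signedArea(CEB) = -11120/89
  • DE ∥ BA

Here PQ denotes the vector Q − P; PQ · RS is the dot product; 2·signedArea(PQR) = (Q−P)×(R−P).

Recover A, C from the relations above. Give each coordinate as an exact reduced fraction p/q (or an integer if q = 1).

1. A_x = -15  [BD ∥ AE ∩ DE ∥ BA]
2. A_y = 14  [BD ∥ AE ∩ DE ∥ BA]
   → A = (-15, 14)
3. C_x = 489/89  [B, A, C are collinear ∩ EC ⟂ BA]
4. C_y = 106/89  [B, A, C are collinear ∩ EC ⟂ BA]
   → C = (489/89, 106/89)

A = (-15, 14)
C = (489/89, 106/89)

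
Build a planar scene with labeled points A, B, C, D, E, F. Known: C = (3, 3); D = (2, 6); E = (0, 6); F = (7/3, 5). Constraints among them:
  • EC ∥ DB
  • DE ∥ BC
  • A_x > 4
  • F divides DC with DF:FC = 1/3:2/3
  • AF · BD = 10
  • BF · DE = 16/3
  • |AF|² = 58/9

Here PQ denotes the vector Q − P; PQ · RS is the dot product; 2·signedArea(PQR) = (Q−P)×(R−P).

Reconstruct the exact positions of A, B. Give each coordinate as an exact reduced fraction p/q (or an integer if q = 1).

1. B_x = 5  [DE ∥ BC ∩ EC ∥ DB]
2. B_y = 3  [DE ∥ BC ∩ EC ∥ DB]
   → B = (5, 3)
3. A_x = 14/3  [line 3·x + -3·y + -2 = 0 ∩ |AF|² = 58/9]
4. A_y = 4  [line 3·x + -3·y + -2 = 0 ∩ |AF|² = 58/9]
   → A = (14/3, 4)

A = (14/3, 4)
B = (5, 3)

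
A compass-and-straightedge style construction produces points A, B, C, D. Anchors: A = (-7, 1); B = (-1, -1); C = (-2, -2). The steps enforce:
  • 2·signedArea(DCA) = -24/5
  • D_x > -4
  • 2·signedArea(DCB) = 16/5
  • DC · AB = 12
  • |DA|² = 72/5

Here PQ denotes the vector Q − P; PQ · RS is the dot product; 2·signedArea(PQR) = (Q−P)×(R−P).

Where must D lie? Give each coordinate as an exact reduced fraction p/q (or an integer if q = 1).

D = (-17/5, -1/5)

1. D_x = -17/5  [2·signedArea(DCA) = -24/5 ∩ 2·signedArea(DCB) = 16/5]
2. D_y = -1/5  [2·signedArea(DCA) = -24/5 ∩ 2·signedArea(DCB) = 16/5]
   → D = (-17/5, -1/5)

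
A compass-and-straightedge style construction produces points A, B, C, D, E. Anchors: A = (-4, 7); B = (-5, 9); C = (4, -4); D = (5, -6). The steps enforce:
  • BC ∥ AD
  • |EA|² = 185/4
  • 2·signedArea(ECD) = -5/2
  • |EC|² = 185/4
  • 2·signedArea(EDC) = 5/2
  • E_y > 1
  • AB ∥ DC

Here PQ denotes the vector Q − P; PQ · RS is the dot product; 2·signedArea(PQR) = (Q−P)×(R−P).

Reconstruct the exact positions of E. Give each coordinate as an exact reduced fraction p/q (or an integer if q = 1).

1. E_x = 0  [line 2·x + 1·y + -3/2 = 0 ∩ |EC|² = 185/4]
2. E_y = 3/2  [line 2·x + 1·y + -3/2 = 0 ∩ |EC|² = 185/4]
   → E = (0, 3/2)

E = (0, 3/2)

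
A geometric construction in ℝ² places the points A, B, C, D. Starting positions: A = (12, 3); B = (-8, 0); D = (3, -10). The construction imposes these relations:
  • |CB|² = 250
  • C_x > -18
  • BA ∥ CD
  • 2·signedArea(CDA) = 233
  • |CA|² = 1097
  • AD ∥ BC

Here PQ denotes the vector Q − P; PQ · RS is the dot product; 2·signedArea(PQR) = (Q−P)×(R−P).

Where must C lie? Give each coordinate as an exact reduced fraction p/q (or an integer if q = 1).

C = (-17, -13)

1. C_x = -17  [BA ∥ CD ∩ AD ∥ BC]
2. C_y = -13  [BA ∥ CD ∩ AD ∥ BC]
   → C = (-17, -13)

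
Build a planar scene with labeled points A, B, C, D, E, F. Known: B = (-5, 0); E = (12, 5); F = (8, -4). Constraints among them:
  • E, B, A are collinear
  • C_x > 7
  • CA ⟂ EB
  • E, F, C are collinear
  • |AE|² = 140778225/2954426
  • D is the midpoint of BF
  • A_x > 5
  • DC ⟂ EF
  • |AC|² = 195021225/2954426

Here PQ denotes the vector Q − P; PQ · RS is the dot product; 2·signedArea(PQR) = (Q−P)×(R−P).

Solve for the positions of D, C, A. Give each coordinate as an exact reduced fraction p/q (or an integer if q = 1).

A = (163791/30458, 92965/30458)
C = (744/97, -460/97)
D = (3/2, -2)

1. D_x = 3/2  [D is the midpoint of BF]
2. D_y = -2  [D is the midpoint of BF]
   → D = (3/2, -2)
3. C_x = 744/97  [E, F, C are collinear ∩ DC ⟂ EF]
4. C_y = -460/97  [E, F, C are collinear ∩ DC ⟂ EF]
   → C = (744/97, -460/97)
5. A_x = 163791/30458  [E, B, A are collinear ∩ CA ⟂ EB]
6. A_y = 92965/30458  [E, B, A are collinear ∩ CA ⟂ EB]
   → A = (163791/30458, 92965/30458)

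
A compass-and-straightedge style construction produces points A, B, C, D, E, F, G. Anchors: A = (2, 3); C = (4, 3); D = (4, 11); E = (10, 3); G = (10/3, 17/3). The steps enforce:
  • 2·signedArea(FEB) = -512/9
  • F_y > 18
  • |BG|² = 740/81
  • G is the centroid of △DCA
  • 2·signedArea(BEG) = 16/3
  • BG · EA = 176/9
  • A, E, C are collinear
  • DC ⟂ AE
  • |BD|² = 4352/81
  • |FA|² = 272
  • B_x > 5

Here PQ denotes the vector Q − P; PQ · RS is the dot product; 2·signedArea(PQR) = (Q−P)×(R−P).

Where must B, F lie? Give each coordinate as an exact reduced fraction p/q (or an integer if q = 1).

1. B_x = 52/9  [BG · EA = 176/9 ∩ 2·signedArea(BEG) = 16/3]
2. B_y = 35/9  [BG · EA = 176/9 ∩ 2·signedArea(BEG) = 16/3]
   → B = (52/9, 35/9)
3. F_x = -2  [line -8/9·x + -38/9·y + 706/9 = 0 ∩ |FA|² = 272]
4. F_y = 19  [line -8/9·x + -38/9·y + 706/9 = 0 ∩ |FA|² = 272]
   → F = (-2, 19)

B = (52/9, 35/9)
F = (-2, 19)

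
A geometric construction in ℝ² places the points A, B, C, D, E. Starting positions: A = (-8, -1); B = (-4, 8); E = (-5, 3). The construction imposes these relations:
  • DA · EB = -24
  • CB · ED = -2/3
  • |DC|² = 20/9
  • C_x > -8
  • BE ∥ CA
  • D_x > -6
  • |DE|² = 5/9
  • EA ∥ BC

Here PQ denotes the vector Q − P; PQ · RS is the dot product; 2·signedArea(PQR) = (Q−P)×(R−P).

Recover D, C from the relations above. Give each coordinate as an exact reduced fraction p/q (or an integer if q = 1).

C = (-7, 4)
D = (-17/3, 10/3)

1. C_x = -7  [BE ∥ CA ∩ EA ∥ BC]
2. C_y = 4  [BE ∥ CA ∩ EA ∥ BC]
   → C = (-7, 4)
3. D_x = -17/3  [DA · EB = -24 ∩ CB · ED = -2/3]
4. D_y = 10/3  [DA · EB = -24 ∩ CB · ED = -2/3]
   → D = (-17/3, 10/3)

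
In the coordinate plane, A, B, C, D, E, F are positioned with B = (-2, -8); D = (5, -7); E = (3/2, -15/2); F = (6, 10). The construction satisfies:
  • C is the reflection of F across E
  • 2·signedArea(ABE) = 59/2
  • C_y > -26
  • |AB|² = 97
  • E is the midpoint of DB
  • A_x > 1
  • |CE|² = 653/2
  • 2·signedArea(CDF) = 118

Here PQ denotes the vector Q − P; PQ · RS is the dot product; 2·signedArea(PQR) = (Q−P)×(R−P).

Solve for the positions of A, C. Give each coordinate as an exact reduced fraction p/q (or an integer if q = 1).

A = (2, 1)
C = (-3, -25)

1. A_x = 2  [line -1/2·x + 7/2·y + -5/2 = 0 ∩ |AB|² = 97]
2. A_y = 1  [line -1/2·x + 7/2·y + -5/2 = 0 ∩ |AB|² = 97]
   → A = (2, 1)
3. C_x = -3  [C is the reflection of F across E]
4. C_y = -25  [C is the reflection of F across E]
   → C = (-3, -25)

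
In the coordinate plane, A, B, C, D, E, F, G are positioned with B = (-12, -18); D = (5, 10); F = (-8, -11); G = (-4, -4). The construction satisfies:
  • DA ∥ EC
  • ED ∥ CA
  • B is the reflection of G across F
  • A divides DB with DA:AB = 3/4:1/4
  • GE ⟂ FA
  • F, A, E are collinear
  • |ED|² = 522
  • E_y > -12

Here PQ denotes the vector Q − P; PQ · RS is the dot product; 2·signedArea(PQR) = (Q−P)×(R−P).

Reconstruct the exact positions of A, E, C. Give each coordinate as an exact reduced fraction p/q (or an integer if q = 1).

A = (-31/4, -11)
C = (-67/4, -32)
E = (-4, -11)

1. A_x = -31/4  [A divides DB with DA:AB = 3/4:1/4]
2. A_y = -11  [A divides DB with DA:AB = 3/4:1/4]
   → A = (-31/4, -11)
3. E_x = -4  [F, A, E are collinear ∩ GE ⟂ FA]
4. E_y = -11  [F, A, E are collinear ∩ GE ⟂ FA]
   → E = (-4, -11)
5. C_x = -67/4  [ED ∥ CA ∩ DA ∥ EC]
6. C_y = -32  [ED ∥ CA ∩ DA ∥ EC]
   → C = (-67/4, -32)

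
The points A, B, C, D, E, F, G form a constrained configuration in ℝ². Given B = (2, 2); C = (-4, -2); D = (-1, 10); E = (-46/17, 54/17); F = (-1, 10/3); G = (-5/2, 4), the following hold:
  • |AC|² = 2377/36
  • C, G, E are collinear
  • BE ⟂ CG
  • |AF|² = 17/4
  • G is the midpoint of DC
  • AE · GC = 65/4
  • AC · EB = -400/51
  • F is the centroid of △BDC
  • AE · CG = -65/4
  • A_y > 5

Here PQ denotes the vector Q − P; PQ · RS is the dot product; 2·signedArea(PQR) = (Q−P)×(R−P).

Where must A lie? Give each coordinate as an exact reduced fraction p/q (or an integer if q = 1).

A = (-1/2, 16/3)

1. A_x = -1/2  [AE · GC = 65/4 ∩ AC · EB = -400/51]
2. A_y = 16/3  [AE · GC = 65/4 ∩ AC · EB = -400/51]
   → A = (-1/2, 16/3)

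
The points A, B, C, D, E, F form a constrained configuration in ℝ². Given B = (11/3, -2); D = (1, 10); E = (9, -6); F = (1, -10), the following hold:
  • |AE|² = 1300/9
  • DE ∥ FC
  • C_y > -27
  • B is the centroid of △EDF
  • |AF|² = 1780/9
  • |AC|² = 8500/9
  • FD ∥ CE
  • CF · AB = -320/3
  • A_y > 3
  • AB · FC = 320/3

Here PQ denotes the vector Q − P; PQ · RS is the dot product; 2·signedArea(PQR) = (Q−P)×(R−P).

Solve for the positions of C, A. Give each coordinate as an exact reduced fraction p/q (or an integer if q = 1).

1. C_x = 9  [FD ∥ CE ∩ DE ∥ FC]
2. C_y = -26  [FD ∥ CE ∩ DE ∥ FC]
   → C = (9, -26)
3. A_x = 7/3  [line -8·x + 16·y + -136/3 = 0 ∩ |AC|² = 8500/9]
4. A_y = 4  [line -8·x + 16·y + -136/3 = 0 ∩ |AC|² = 8500/9]
   → A = (7/3, 4)

A = (7/3, 4)
C = (9, -26)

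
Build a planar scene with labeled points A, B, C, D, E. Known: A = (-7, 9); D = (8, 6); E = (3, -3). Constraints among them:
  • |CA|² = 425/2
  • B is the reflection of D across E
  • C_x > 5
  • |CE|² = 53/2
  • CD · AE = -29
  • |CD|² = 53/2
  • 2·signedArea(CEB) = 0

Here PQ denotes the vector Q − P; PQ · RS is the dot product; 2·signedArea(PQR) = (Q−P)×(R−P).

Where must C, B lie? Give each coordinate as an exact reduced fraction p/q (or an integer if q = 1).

B = (-2, -12)
C = (11/2, 3/2)

1. C_x = 11/2  [line -10·x + 12·y + 37 = 0 ∩ |CE|² = 53/2]
2. C_y = 3/2  [line -10·x + 12·y + 37 = 0 ∩ |CE|² = 53/2]
   → C = (11/2, 3/2)
3. B_x = -2  [2·signedArea(CEB) = 0 ∩ B is the reflection of D across E]
4. B_y = -12  [2·signedArea(CEB) = 0 ∩ B is the reflection of D across E]
   → B = (-2, -12)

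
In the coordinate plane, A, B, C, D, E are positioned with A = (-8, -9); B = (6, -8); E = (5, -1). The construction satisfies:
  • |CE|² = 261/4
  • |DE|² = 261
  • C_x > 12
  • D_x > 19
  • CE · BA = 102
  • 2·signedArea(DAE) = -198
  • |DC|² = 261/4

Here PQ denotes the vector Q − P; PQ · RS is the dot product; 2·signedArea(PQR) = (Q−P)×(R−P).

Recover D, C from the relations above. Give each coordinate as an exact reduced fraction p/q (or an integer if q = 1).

1. D_x = 20  [line -8·x + 13·y + 251 = 0 ∩ |DE|² = 261]
2. D_y = -7  [line -8·x + 13·y + 251 = 0 ∩ |DE|² = 261]
   → D = (20, -7)
3. C_x = 25/2  [line 14·x + 1·y + -171 = 0 ∩ |CE|² = 261/4]
4. C_y = -4  [line 14·x + 1·y + -171 = 0 ∩ |CE|² = 261/4]
   → C = (25/2, -4)

C = (25/2, -4)
D = (20, -7)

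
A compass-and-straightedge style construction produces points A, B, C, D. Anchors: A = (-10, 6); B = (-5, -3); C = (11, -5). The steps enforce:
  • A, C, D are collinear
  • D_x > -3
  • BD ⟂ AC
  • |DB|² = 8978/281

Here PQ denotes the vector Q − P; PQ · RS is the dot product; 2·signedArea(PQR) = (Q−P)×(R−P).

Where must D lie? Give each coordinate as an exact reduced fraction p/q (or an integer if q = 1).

1. D_x = -668/281  [A, C, D are collinear ∩ BD ⟂ AC]
2. D_y = 564/281  [A, C, D are collinear ∩ BD ⟂ AC]
   → D = (-668/281, 564/281)

D = (-668/281, 564/281)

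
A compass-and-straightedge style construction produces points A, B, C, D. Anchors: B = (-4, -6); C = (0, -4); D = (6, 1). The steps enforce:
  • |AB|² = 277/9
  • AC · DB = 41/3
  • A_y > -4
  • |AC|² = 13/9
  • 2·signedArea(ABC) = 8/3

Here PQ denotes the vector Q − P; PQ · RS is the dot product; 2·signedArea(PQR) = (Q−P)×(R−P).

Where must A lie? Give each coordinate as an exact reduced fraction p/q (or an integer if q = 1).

A = (2/3, -3)

1. A_x = 2/3  [2·signedArea(ABC) = 8/3 ∩ AC · DB = 41/3]
2. A_y = -3  [2·signedArea(ABC) = 8/3 ∩ AC · DB = 41/3]
   → A = (2/3, -3)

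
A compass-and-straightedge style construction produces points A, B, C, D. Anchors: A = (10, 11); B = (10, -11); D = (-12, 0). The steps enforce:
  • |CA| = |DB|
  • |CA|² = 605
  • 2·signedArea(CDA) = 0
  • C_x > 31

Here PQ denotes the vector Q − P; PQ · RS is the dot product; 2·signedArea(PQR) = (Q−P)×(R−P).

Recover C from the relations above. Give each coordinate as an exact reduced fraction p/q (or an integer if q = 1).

1. C_x = 32  [line -11·x + 22·y + -132 = 0 ∩ |CA|² = 605]
2. C_y = 22  [line -11·x + 22·y + -132 = 0 ∩ |CA|² = 605]
   → C = (32, 22)

C = (32, 22)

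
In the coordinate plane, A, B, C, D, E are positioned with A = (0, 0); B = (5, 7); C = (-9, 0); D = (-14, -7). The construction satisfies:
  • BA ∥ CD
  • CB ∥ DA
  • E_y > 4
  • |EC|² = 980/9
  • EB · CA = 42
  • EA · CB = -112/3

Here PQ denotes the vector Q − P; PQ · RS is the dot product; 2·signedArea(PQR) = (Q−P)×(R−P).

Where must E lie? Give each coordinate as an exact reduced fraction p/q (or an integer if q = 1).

E = (1/3, 14/3)

1. E_x = 1/3  [EA · CB = -112/3 ∩ EB · CA = 42]
2. E_y = 14/3  [EA · CB = -112/3 ∩ EB · CA = 42]
   → E = (1/3, 14/3)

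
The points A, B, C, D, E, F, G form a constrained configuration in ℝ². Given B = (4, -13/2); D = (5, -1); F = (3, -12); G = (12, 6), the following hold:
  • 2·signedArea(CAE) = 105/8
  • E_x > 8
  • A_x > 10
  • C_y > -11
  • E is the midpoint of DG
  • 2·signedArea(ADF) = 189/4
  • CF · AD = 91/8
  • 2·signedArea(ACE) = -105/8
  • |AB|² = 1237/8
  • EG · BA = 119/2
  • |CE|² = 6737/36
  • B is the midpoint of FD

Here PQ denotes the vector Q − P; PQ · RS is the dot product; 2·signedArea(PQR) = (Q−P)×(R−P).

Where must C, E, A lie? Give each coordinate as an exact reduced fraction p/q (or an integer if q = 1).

A = (41/4, 17/4)
C = (10/3, -61/6)
E = (17/2, 5/2)

1. E_x = 17/2  [E is the midpoint of DG]
2. E_y = 5/2  [E is the midpoint of DG]
   → E = (17/2, 5/2)
3. A_x = 41/4  [2·signedArea(ADF) = 189/4 ∩ EG · BA = 119/2]
4. A_y = 17/4  [2·signedArea(ADF) = 189/4 ∩ EG · BA = 119/2]
   → A = (41/4, 17/4)
5. C_x = 10/3  [CF · AD = 91/8 ∩ 2·signedArea(CAE) = 105/8]
6. C_y = -61/6  [CF · AD = 91/8 ∩ 2·signedArea(CAE) = 105/8]
   → C = (10/3, -61/6)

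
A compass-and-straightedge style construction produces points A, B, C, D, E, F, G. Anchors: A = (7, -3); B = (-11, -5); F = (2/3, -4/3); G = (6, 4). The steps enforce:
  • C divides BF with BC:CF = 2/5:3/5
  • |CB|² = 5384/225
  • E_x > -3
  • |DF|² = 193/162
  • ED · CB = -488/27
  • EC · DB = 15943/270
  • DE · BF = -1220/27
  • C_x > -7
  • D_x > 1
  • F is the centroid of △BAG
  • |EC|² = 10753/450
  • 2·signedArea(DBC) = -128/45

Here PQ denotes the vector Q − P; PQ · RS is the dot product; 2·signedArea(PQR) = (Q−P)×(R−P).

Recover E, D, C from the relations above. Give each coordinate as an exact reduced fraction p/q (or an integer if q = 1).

1. C_x = -19/3  [C divides BF with BC:CF = 2/5:3/5]
2. C_y = -53/15  [C divides BF with BC:CF = 2/5:3/5]
   → C = (-19/3, -53/15)
3. D_x = 31/18  [line -22/15·x + 14/3·y + 452/45 = 0 ∩ |DF|² = 193/162]
4. D_y = -29/18  [line -22/15·x + 14/3·y + 452/45 = 0 ∩ |DF|² = 193/162]
   → D = (31/18, -29/18)
5. E_x = -5/2  [EC · DB = 15943/270 ∩ ED · CB = -488/27]
6. E_y = -1/2  [EC · DB = 15943/270 ∩ ED · CB = -488/27]
   → E = (-5/2, -1/2)

C = (-19/3, -53/15)
D = (31/18, -29/18)
E = (-5/2, -1/2)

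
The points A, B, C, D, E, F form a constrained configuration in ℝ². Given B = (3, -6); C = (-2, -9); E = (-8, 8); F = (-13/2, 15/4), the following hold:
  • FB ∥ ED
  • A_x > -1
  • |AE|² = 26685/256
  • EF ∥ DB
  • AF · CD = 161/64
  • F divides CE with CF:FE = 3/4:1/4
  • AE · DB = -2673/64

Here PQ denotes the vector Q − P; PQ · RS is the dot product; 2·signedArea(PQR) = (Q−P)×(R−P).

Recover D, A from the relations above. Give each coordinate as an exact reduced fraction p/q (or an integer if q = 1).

A = (-7/8, 11/16)
D = (3/2, -7/4)

1. D_x = 3/2  [EF ∥ DB ∩ FB ∥ ED]
2. D_y = -7/4  [EF ∥ DB ∩ FB ∥ ED]
   → D = (3/2, -7/4)
3. A_x = -7/8  [AE · DB = -2673/64 ∩ AF · CD = 161/64]
4. A_y = 11/16  [AE · DB = -2673/64 ∩ AF · CD = 161/64]
   → A = (-7/8, 11/16)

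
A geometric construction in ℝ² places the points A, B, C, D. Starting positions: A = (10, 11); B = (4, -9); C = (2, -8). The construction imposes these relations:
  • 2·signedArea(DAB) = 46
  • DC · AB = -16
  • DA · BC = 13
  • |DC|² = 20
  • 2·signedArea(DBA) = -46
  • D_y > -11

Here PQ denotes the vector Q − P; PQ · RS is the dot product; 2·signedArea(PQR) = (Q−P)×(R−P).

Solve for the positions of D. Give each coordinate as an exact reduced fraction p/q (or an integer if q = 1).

D = (6, -10)

1. D_x = 6  [DC · AB = -16 ∩ DA · BC = 13]
2. D_y = -10  [DC · AB = -16 ∩ DA · BC = 13]
   → D = (6, -10)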